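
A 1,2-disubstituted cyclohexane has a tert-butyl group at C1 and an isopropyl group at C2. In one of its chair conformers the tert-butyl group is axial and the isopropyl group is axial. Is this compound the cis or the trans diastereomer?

trans

C1 and C2 have opposite parity, so their axial bonds point in opposite directions.
With opposite-parity carbons, two substituents on the same face are one axial and one equatorial; opposite faces give both axial or both equatorial.
Here the groups are axial/axial → opposite face → trans.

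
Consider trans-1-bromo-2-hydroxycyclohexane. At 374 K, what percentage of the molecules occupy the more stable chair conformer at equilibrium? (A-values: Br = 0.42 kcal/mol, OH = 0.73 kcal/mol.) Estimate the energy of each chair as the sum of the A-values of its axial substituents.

C1 and C2 have opposite parity, so for the trans isomer the two substituents are e,e in one chair and a,a in the other.
Chair I (bromo axial, hydroxyl axial): E = 1.15 kcal/mol; chair II (bromo equatorial, hydroxyl equatorial): E = 0.00 kcal/mol.
ΔG = 1.15 kcal/mol between the two chairs.
K = exp(ΔG/RT) with R = 1.987×10⁻³ kcal mol⁻¹ K⁻¹ and T = 374 K gives K ≈ 4.7.
Fraction in the lower-energy chair = K/(K+1) = 82.5%.

82.5%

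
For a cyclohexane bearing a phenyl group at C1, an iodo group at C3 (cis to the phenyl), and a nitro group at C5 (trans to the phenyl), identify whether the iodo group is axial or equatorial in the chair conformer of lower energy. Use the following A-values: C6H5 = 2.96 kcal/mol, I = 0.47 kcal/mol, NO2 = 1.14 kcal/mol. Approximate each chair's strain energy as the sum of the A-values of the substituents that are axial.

Chair I (phenyl axial, iodo axial, nitro equatorial): E = 3.43 kcal/mol.
Chair II (phenyl equatorial, iodo equatorial, nitro axial): E = 1.14 kcal/mol.
Chair II is the more stable (lower-energy) conformer, and in that chair the iodo group is equatorial.

equatorial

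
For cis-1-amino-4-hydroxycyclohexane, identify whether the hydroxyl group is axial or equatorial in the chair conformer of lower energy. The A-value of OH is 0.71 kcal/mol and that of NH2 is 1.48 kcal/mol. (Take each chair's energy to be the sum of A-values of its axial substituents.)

C1 and C4 have opposite parity, so for the cis isomer the two substituents are one axial and one equatorial in each chair.
Chair I (hydroxyl axial, amino equatorial): E = 0.71 kcal/mol.
Chair II (hydroxyl equatorial, amino axial): E = 1.48 kcal/mol.
Chair I is the more stable (lower-energy) conformer, and in that chair the hydroxyl group is axial.

axial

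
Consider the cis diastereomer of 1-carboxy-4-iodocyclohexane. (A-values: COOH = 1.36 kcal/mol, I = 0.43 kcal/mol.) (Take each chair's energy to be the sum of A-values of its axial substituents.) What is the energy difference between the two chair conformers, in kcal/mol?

0.93 kcal/mol

C1 and C4 have opposite parity, so for the cis isomer the two substituents are one axial and one equatorial in each chair.
Chair I (carboxyl axial, iodo equatorial): E = 1.36 kcal/mol.
Chair II (carboxyl equatorial, iodo axial): E = 0.43 kcal/mol.
ΔE = 1.36 − 0.43 = 0.93 kcal/mol; chair II is more stable.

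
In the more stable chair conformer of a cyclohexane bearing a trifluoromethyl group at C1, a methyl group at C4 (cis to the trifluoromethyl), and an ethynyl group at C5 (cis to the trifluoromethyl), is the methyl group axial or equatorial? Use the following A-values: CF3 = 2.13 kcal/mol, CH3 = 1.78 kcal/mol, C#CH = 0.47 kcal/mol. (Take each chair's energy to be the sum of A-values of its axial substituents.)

Chair I (trifluoromethyl axial, methyl equatorial, ethynyl axial): E = 2.60 kcal/mol.
Chair II (trifluoromethyl equatorial, methyl axial, ethynyl equatorial): E = 1.78 kcal/mol.
Chair II is the more stable (lower-energy) conformer, and in that chair the methyl group is axial.

axial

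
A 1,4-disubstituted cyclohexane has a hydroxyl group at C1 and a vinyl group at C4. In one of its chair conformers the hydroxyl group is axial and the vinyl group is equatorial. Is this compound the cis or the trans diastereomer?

C1 and C4 have opposite parity, so their axial bonds point in opposite directions.
With opposite-parity carbons, two substituents on the same face are one axial and one equatorial; opposite faces give both axial or both equatorial.
Here the groups are axial/equatorial → same face → cis.

cis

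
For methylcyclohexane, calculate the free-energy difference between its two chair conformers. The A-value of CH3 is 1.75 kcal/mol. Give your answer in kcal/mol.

1.75 kcal/mol

A monosubstituted cyclohexane has one chair with the methyl group axial (E = A = 1.75 kcal/mol) and one with it equatorial (E = 0).
ΔE = 1.75 − 0 = 1.75 kcal/mol.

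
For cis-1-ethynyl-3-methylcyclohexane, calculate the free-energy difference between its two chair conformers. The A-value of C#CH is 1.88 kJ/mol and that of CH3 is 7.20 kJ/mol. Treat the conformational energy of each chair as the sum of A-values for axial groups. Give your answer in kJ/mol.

9.08 kJ/mol

C1 and C3 have the same parity, so for the cis isomer the two substituents are e,e in one chair and a,a in the other.
Chair I (ethynyl axial, methyl axial): E = 9.08 kJ/mol.
Chair II (ethynyl equatorial, methyl equatorial): E = 0.00 kJ/mol.
ΔE = 9.08 − 0.00 = 9.08 kJ/mol; chair II is more stable.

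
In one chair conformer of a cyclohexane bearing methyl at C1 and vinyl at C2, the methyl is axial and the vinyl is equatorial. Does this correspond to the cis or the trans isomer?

C1 and C2 have opposite parity, so their axial bonds point in opposite directions.
With opposite-parity carbons, two substituents on the same face are one axial and one equatorial; opposite faces give both axial or both equatorial.
Here the groups are axial/equatorial → same face → cis.

cis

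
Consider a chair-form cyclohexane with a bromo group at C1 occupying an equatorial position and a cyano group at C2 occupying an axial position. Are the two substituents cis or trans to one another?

C1 and C2 have opposite parity, so their axial bonds point in opposite directions.
With opposite-parity carbons, two substituents on the same face are one axial and one equatorial; opposite faces give both axial or both equatorial.
Here the groups are equatorial/axial → same face → cis.

cis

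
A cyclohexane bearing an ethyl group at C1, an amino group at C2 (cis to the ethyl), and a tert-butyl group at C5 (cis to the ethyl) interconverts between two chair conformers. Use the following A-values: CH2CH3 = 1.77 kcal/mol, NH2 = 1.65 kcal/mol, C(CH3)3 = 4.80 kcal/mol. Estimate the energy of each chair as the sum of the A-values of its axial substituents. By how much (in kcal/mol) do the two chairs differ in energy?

Chair I (ethyl axial, amino equatorial, tert-butyl axial): E = 6.57 kcal/mol.
Chair II (ethyl equatorial, amino axial, tert-butyl equatorial): E = 1.65 kcal/mol.
ΔE = 6.57 − 1.65 = 4.92 kcal/mol; chair II is more stable.

4.92 kcal/mol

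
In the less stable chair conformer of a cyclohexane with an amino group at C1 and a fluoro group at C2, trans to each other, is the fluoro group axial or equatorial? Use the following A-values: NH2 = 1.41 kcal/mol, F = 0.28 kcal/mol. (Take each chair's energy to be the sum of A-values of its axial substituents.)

C1 and C2 have opposite parity, so for the trans isomer the two substituents are e,e in one chair and a,a in the other.
Chair I (amino axial, fluoro axial): E = 1.69 kcal/mol.
Chair II (amino equatorial, fluoro equatorial): E = 0.00 kcal/mol.
Chair I is the less stable (higher-energy) conformer, and in that chair the fluoro group is axial.

axial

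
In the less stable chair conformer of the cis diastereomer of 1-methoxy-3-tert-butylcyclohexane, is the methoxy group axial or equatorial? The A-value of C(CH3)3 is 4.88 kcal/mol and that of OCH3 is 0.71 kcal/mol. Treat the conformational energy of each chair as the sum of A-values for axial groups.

axial

C1 and C3 have the same parity, so for the cis isomer the two substituents are e,e in one chair and a,a in the other.
Chair I (tert-butyl axial, methoxy axial): E = 5.59 kcal/mol.
Chair II (tert-butyl equatorial, methoxy equatorial): E = 0.00 kcal/mol.
Chair I is the less stable (higher-energy) conformer, and in that chair the methoxy group is axial.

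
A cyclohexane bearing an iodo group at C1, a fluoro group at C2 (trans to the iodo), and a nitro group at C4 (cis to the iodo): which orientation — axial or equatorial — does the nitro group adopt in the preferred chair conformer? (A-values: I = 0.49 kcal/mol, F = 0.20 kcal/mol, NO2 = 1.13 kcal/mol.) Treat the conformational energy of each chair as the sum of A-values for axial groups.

equatorial

Chair I (iodo axial, fluoro axial, nitro equatorial): E = 0.69 kcal/mol.
Chair II (iodo equatorial, fluoro equatorial, nitro axial): E = 1.13 kcal/mol.
Chair I is the more stable (lower-energy) conformer, and in that chair the nitro group is equatorial.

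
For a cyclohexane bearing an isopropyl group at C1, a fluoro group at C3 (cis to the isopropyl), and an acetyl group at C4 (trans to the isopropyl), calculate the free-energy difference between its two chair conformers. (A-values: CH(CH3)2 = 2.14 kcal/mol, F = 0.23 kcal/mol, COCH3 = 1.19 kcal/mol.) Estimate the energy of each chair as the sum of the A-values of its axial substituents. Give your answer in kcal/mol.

Chair I (isopropyl axial, fluoro axial, acetyl axial): E = 3.56 kcal/mol.
Chair II (isopropyl equatorial, fluoro equatorial, acetyl equatorial): E = 0.00 kcal/mol.
ΔE = 3.56 − 0.00 = 3.56 kcal/mol; chair II is more stable.

3.56 kcal/mol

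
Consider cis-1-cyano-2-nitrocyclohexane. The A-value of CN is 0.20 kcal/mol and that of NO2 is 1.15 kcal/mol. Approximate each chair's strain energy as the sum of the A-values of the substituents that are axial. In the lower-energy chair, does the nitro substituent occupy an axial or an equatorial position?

C1 and C2 have opposite parity, so for the cis isomer the two substituents are one axial and one equatorial in each chair.
Chair I (cyano axial, nitro equatorial): E = 0.20 kcal/mol.
Chair II (cyano equatorial, nitro axial): E = 1.15 kcal/mol.
Chair I is the more stable (lower-energy) conformer, and in that chair the nitro group is equatorial.

equatorial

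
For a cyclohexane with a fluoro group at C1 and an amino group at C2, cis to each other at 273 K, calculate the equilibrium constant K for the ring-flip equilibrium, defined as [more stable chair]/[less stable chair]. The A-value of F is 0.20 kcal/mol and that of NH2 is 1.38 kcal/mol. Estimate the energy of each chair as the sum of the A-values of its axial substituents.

C1 and C2 have opposite parity, so for the cis isomer the two substituents are one axial and one equatorial in each chair.
Chair I (fluoro axial, amino equatorial): E = 0.20 kcal/mol; chair II (fluoro equatorial, amino axial): E = 1.38 kcal/mol.
ΔG = 1.18 kcal/mol between the two chairs.
K = exp(ΔG/RT) with R = 1.987×10⁻³ kcal mol⁻¹ K⁻¹ and T = 273 K gives K ≈ 8.8.

K ≈ 8.80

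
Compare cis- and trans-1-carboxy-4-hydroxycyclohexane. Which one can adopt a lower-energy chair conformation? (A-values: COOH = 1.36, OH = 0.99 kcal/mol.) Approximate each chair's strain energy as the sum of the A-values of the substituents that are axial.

trans

At 1,4 positions (parity opposite): cis → (a,e or e,a); trans → (e,e or a,a).
Best chair for cis: E = 0.99 kcal/mol; best chair for trans: E = 0.00 kcal/mol.
The trans isomer is lower by 0.99 kcal/mol.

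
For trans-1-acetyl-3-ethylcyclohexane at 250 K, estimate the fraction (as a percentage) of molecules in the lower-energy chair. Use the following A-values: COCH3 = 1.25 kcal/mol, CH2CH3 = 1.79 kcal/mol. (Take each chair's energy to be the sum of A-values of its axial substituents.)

C1 and C3 have the same parity, so for the trans isomer the two substituents are one axial and one equatorial in each chair.
Chair I (acetyl axial, ethyl equatorial): E = 1.25 kcal/mol; chair II (acetyl equatorial, ethyl axial): E = 1.79 kcal/mol.
ΔG = 0.54 kcal/mol between the two chairs.
K = exp(ΔG/RT) with R = 1.987×10⁻³ kcal mol⁻¹ K⁻¹ and T = 250 K gives K ≈ 2.97.
Fraction in the lower-energy chair = K/(K+1) = 74.8%.

74.8%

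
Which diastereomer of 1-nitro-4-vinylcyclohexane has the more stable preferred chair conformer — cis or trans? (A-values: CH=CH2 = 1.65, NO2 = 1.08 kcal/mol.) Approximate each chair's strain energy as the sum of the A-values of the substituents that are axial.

At 1,4 positions (parity opposite): cis → (a,e or e,a); trans → (e,e or a,a).
Best chair for cis: E = 1.08 kcal/mol; best chair for trans: E = 0.00 kcal/mol.
The trans isomer is lower by 1.08 kcal/mol.

trans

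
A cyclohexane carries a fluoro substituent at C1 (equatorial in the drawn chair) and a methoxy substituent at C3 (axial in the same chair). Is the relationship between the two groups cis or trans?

C1 and C3 have the same parity, so their axial bonds point in the same direction.
With same-parity carbons, two substituents on the same face are both axial or both equatorial; opposite faces give one of each.
Here the groups are equatorial/axial → opposite face → trans.

trans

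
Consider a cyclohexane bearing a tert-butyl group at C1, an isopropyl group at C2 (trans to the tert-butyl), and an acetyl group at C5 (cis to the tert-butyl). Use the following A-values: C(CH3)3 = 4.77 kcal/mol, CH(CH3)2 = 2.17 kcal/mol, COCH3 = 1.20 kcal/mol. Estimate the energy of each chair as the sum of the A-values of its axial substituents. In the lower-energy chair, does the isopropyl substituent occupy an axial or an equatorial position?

Chair I (tert-butyl axial, isopropyl axial, acetyl axial): E = 8.14 kcal/mol.
Chair II (tert-butyl equatorial, isopropyl equatorial, acetyl equatorial): E = 0.00 kcal/mol.
Chair II is the more stable (lower-energy) conformer, and in that chair the isopropyl group is equatorial.

equatorial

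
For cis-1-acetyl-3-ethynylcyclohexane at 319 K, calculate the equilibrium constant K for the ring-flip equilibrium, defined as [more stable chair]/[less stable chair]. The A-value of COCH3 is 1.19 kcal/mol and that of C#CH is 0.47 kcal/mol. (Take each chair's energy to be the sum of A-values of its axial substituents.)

K ≈ 13.7

C1 and C3 have the same parity, so for the cis isomer the two substituents are e,e in one chair and a,a in the other.
Chair I (acetyl axial, ethynyl axial): E = 1.66 kcal/mol; chair II (acetyl equatorial, ethynyl equatorial): E = 0.00 kcal/mol.
ΔG = 1.66 kcal/mol between the two chairs.
K = exp(ΔG/RT) with R = 1.987×10⁻³ kcal mol⁻¹ K⁻¹ and T = 319 K gives K ≈ 13.7.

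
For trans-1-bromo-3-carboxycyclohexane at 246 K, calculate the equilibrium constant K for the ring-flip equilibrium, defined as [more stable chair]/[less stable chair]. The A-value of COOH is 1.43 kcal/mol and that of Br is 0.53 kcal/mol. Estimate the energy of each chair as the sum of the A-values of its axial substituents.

C1 and C3 have the same parity, so for the trans isomer the two substituents are one axial and one equatorial in each chair.
Chair I (carboxyl axial, bromo equatorial): E = 1.43 kcal/mol; chair II (carboxyl equatorial, bromo axial): E = 0.53 kcal/mol.
ΔG = 0.90 kcal/mol between the two chairs.
K = exp(ΔG/RT) with R = 1.987×10⁻³ kcal mol⁻¹ K⁻¹ and T = 246 K gives K ≈ 6.3.

K ≈ 6.30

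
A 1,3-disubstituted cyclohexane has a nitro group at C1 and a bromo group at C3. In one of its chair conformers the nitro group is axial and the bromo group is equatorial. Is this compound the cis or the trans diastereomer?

C1 and C3 have the same parity, so their axial bonds point in the same direction.
With same-parity carbons, two substituents on the same face are both axial or both equatorial; opposite faces give one of each.
Here the groups are axial/equatorial → opposite face → trans.

trans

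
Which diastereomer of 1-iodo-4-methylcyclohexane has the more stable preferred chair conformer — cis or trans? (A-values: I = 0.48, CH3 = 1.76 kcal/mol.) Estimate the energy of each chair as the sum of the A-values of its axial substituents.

At 1,4 positions (parity opposite): cis → (a,e or e,a); trans → (e,e or a,a).
Best chair for cis: E = 0.48 kcal/mol; best chair for trans: E = 0.00 kcal/mol.
The trans isomer is lower by 0.48 kcal/mol.

trans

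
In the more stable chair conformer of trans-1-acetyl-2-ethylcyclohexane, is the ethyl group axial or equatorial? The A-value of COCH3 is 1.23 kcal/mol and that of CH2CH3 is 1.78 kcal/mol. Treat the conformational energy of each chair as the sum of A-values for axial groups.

C1 and C2 have opposite parity, so for the trans isomer the two substituents are e,e in one chair and a,a in the other.
Chair I (acetyl axial, ethyl axial): E = 3.01 kcal/mol.
Chair II (acetyl equatorial, ethyl equatorial): E = 0.00 kcal/mol.
Chair II is the more stable (lower-energy) conformer, and in that chair the ethyl group is equatorial.

equatorial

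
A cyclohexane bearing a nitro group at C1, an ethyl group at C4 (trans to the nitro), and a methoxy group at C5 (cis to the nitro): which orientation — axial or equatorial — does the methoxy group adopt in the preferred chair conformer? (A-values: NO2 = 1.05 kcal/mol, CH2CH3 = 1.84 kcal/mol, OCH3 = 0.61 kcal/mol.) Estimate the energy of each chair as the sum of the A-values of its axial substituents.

Chair I (nitro axial, ethyl axial, methoxy axial): E = 3.50 kcal/mol.
Chair II (nitro equatorial, ethyl equatorial, methoxy equatorial): E = 0.00 kcal/mol.
Chair II is the more stable (lower-energy) conformer, and in that chair the methoxy group is equatorial.

equatorial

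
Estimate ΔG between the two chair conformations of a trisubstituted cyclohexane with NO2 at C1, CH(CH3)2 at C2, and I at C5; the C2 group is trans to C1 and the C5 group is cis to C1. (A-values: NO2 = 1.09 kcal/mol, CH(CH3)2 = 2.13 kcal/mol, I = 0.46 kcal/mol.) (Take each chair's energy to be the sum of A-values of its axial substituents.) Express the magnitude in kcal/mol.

3.68 kcal/mol

Chair I (nitro axial, isopropyl axial, iodo axial): E = 3.68 kcal/mol.
Chair II (nitro equatorial, isopropyl equatorial, iodo equatorial): E = 0.00 kcal/mol.
ΔE = 3.68 − 0.00 = 3.68 kcal/mol; chair II is more stable.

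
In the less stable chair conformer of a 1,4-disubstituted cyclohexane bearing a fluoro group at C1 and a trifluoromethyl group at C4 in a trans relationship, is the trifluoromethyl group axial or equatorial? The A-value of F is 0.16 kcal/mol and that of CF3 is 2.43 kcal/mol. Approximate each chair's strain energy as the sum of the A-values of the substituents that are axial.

C1 and C4 have opposite parity, so for the trans isomer the two substituents are e,e in one chair and a,a in the other.
Chair I (fluoro axial, trifluoromethyl axial): E = 2.59 kcal/mol.
Chair II (fluoro equatorial, trifluoromethyl equatorial): E = 0.00 kcal/mol.
Chair I is the less stable (higher-energy) conformer, and in that chair the trifluoromethyl group is axial.

axial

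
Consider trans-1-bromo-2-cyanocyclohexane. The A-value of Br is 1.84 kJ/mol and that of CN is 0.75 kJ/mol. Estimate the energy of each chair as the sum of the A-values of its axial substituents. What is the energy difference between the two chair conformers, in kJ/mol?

C1 and C2 have opposite parity, so for the trans isomer the two substituents are e,e in one chair and a,a in the other.
Chair I (bromo axial, cyano axial): E = 2.59 kJ/mol.
Chair II (bromo equatorial, cyano equatorial): E = 0.00 kJ/mol.
ΔE = 2.59 − 0.00 = 2.59 kJ/mol; chair II is more stable.

2.59 kJ/mol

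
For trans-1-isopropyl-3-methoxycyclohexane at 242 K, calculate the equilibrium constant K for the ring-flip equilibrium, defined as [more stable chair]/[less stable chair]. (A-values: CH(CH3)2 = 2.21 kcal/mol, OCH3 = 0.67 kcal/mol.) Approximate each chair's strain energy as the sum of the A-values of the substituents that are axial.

C1 and C3 have the same parity, so for the trans isomer the two substituents are one axial and one equatorial in each chair.
Chair I (isopropyl axial, methoxy equatorial): E = 2.21 kcal/mol; chair II (isopropyl equatorial, methoxy axial): E = 0.67 kcal/mol.
ΔG = 1.54 kcal/mol between the two chairs.
K = exp(ΔG/RT) with R = 1.987×10⁻³ kcal mol⁻¹ K⁻¹ and T = 242 K gives K ≈ 24.6.

K ≈ 24.6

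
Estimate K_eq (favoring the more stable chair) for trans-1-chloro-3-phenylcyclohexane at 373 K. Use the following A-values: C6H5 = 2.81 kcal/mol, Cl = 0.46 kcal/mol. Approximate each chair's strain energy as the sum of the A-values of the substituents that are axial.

C1 and C3 have the same parity, so for the trans isomer the two substituents are one axial and one equatorial in each chair.
Chair I (phenyl axial, chloro equatorial): E = 2.81 kcal/mol; chair II (phenyl equatorial, chloro axial): E = 0.46 kcal/mol.
ΔG = 2.35 kcal/mol between the two chairs.
K = exp(ΔG/RT) with R = 1.987×10⁻³ kcal mol⁻¹ K⁻¹ and T = 373 K gives K ≈ 23.8.

K ≈ 23.8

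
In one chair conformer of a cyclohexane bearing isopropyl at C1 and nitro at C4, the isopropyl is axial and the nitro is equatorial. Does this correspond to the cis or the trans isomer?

C1 and C4 have opposite parity, so their axial bonds point in opposite directions.
With opposite-parity carbons, two substituents on the same face are one axial and one equatorial; opposite faces give both axial or both equatorial.
Here the groups are axial/equatorial → same face → cis.

cis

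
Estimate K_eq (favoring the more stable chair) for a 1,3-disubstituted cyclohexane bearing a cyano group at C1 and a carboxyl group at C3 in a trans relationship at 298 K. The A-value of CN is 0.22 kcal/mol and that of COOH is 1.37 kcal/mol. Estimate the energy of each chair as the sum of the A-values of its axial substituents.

C1 and C3 have the same parity, so for the trans isomer the two substituents are one axial and one equatorial in each chair.
Chair I (cyano axial, carboxyl equatorial): E = 0.22 kcal/mol; chair II (cyano equatorial, carboxyl axial): E = 1.37 kcal/mol.
ΔG = 1.15 kcal/mol between the two chairs.
K = exp(ΔG/RT) with R = 1.987×10⁻³ kcal mol⁻¹ K⁻¹ and T = 298 K gives K ≈ 6.97.

K ≈ 6.97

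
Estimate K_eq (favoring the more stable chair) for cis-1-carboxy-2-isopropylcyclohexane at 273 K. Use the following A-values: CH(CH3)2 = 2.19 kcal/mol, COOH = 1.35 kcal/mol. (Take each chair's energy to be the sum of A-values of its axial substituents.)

C1 and C2 have opposite parity, so for the cis isomer the two substituents are one axial and one equatorial in each chair.
Chair I (isopropyl axial, carboxyl equatorial): E = 2.19 kcal/mol; chair II (isopropyl equatorial, carboxyl axial): E = 1.35 kcal/mol.
ΔG = 0.84 kcal/mol between the two chairs.
K = exp(ΔG/RT) with R = 1.987×10⁻³ kcal mol⁻¹ K⁻¹ and T = 273 K gives K ≈ 4.7.

K ≈ 4.70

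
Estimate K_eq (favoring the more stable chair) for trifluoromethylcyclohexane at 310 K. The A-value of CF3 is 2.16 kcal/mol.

K ≈ 33.3

One chair has the trifluoromethyl group axial (E = 2.16 kcal/mol) and the other has it equatorial (E = 0).
ΔG = 2.16 kcal/mol between the two chairs.
K = exp(ΔG/RT) with R = 1.987×10⁻³ kcal mol⁻¹ K⁻¹ and T = 310 K gives K ≈ 33.3.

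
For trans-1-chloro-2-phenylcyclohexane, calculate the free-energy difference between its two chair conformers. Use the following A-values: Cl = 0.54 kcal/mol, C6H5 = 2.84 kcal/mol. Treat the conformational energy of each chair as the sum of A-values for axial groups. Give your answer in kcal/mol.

3.38 kcal/mol

C1 and C2 have opposite parity, so for the trans isomer the two substituents are e,e in one chair and a,a in the other.
Chair I (chloro axial, phenyl axial): E = 3.38 kcal/mol.
Chair II (chloro equatorial, phenyl equatorial): E = 0.00 kcal/mol.
ΔE = 3.38 − 0.00 = 3.38 kcal/mol; chair II is more stable.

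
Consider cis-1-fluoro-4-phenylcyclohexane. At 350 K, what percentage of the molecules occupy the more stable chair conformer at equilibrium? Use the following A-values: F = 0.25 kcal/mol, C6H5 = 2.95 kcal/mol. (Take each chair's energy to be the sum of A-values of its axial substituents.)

C1 and C4 have opposite parity, so for the cis isomer the two substituents are one axial and one equatorial in each chair.
Chair I (fluoro axial, phenyl equatorial): E = 0.25 kcal/mol; chair II (fluoro equatorial, phenyl axial): E = 2.95 kcal/mol.
ΔG = 2.70 kcal/mol between the two chairs.
K = exp(ΔG/RT) with R = 1.987×10⁻³ kcal mol⁻¹ K⁻¹ and T = 350 K gives K ≈ 48.5.
Fraction in the lower-energy chair = K/(K+1) = 98.0%.

98.0%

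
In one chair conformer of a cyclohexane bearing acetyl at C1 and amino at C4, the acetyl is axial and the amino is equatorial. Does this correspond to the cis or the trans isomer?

cis

C1 and C4 have opposite parity, so their axial bonds point in opposite directions.
With opposite-parity carbons, two substituents on the same face are one axial and one equatorial; opposite faces give both axial or both equatorial.
Here the groups are axial/equatorial → same face → cis.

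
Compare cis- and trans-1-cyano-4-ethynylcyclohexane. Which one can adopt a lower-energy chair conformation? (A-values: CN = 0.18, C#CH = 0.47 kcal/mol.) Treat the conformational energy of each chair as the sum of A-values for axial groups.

trans

At 1,4 positions (parity opposite): cis → (a,e or e,a); trans → (e,e or a,a).
Best chair for cis: E = 0.18 kcal/mol; best chair for trans: E = 0.00 kcal/mol.
The trans isomer is lower by 0.18 kcal/mol.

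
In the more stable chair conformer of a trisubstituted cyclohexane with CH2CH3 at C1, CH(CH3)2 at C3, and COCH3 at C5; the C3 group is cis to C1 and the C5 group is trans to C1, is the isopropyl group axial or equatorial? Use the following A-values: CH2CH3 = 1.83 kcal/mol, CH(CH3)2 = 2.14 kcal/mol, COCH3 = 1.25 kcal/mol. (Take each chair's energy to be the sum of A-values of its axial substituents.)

equatorial

Chair I (ethyl axial, isopropyl axial, acetyl equatorial): E = 3.97 kcal/mol.
Chair II (ethyl equatorial, isopropyl equatorial, acetyl axial): E = 1.25 kcal/mol.
Chair II is the more stable (lower-energy) conformer, and in that chair the isopropyl group is equatorial.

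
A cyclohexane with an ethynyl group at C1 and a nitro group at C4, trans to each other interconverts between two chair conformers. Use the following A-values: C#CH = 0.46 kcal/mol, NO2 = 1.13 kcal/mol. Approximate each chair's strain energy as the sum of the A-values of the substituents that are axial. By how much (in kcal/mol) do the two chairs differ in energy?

C1 and C4 have opposite parity, so for the trans isomer the two substituents are e,e in one chair and a,a in the other.
Chair I (ethynyl axial, nitro axial): E = 1.59 kcal/mol.
Chair II (ethynyl equatorial, nitro equatorial): E = 0.00 kcal/mol.
ΔE = 1.59 − 0.00 = 1.59 kcal/mol; chair II is more stable.

1.59 kcal/mol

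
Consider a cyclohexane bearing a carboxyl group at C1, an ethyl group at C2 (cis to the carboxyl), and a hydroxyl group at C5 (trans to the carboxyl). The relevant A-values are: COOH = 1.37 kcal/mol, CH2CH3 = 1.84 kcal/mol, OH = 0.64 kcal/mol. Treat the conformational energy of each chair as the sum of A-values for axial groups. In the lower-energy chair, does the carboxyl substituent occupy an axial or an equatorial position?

axial

Chair I (carboxyl axial, ethyl equatorial, hydroxyl equatorial): E = 1.37 kcal/mol.
Chair II (carboxyl equatorial, ethyl axial, hydroxyl axial): E = 2.48 kcal/mol.
Chair I is the more stable (lower-energy) conformer, and in that chair the carboxyl group is axial.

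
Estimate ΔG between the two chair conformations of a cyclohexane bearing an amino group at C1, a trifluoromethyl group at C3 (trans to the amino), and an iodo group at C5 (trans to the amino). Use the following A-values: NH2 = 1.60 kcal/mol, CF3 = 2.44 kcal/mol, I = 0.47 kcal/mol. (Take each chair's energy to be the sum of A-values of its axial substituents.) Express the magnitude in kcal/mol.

1.31 kcal/mol

Chair I (amino axial, trifluoromethyl equatorial, iodo equatorial): E = 1.60 kcal/mol.
Chair II (amino equatorial, trifluoromethyl axial, iodo axial): E = 2.91 kcal/mol.
ΔE = 2.91 − 1.60 = 1.31 kcal/mol; chair I is more stable.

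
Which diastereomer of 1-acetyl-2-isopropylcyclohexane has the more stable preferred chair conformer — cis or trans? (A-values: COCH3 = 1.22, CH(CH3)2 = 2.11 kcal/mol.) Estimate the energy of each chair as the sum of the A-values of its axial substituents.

At 1,2 positions (parity opposite): cis → (a,e or e,a); trans → (e,e or a,a).
Best chair for cis: E = 1.22 kcal/mol; best chair for trans: E = 0.00 kcal/mol.
The trans isomer is lower by 1.22 kcal/mol.

trans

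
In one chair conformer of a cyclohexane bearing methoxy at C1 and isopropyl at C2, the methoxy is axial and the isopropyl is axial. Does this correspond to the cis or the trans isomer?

trans

C1 and C2 have opposite parity, so their axial bonds point in opposite directions.
With opposite-parity carbons, two substituents on the same face are one axial and one equatorial; opposite faces give both axial or both equatorial.
Here the groups are axial/axial → opposite face → trans.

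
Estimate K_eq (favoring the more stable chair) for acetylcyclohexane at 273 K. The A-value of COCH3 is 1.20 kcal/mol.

One chair has the acetyl group axial (E = 1.20 kcal/mol) and the other has it equatorial (E = 0).
ΔG = 1.20 kcal/mol between the two chairs.
K = exp(ΔG/RT) with R = 1.987×10⁻³ kcal mol⁻¹ K⁻¹ and T = 273 K gives K ≈ 9.14.

K ≈ 9.14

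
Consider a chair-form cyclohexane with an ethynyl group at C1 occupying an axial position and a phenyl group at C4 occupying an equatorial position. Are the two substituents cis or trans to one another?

cis

C1 and C4 have opposite parity, so their axial bonds point in opposite directions.
With opposite-parity carbons, two substituents on the same face are one axial and one equatorial; opposite faces give both axial or both equatorial.
Here the groups are axial/equatorial → same face → cis.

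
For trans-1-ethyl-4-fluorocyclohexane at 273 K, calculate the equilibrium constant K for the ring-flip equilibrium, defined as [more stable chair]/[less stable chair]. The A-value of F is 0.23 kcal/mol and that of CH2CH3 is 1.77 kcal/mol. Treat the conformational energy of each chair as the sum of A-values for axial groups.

C1 and C4 have opposite parity, so for the trans isomer the two substituents are e,e in one chair and a,a in the other.
Chair I (fluoro axial, ethyl axial): E = 2.00 kcal/mol; chair II (fluoro equatorial, ethyl equatorial): E = 0.00 kcal/mol.
ΔG = 2.00 kcal/mol between the two chairs.
K = exp(ΔG/RT) with R = 1.987×10⁻³ kcal mol⁻¹ K⁻¹ and T = 273 K gives K ≈ 39.9.

K ≈ 39.9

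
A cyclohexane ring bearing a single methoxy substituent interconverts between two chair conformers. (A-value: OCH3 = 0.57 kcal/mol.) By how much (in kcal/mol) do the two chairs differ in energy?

0.57 kcal/mol

A monosubstituted cyclohexane has one chair with the methoxy group axial (E = A = 0.57 kcal/mol) and one with it equatorial (E = 0).
ΔE = 0.57 − 0 = 0.57 kcal/mol.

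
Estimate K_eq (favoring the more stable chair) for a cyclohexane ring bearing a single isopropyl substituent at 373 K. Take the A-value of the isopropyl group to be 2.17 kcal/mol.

One chair has the isopropyl group axial (E = 2.17 kcal/mol) and the other has it equatorial (E = 0).
ΔG = 2.17 kcal/mol between the two chairs.
K = exp(ΔG/RT) with R = 1.987×10⁻³ kcal mol⁻¹ K⁻¹ and T = 373 K gives K ≈ 18.7.

K ≈ 18.7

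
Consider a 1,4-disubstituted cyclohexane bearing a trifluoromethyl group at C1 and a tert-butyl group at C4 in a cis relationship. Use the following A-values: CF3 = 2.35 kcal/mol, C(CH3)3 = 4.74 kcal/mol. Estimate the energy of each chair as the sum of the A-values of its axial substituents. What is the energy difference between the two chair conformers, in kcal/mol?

2.39 kcal/mol

C1 and C4 have opposite parity, so for the cis isomer the two substituents are one axial and one equatorial in each chair.
Chair I (trifluoromethyl axial, tert-butyl equatorial): E = 2.35 kcal/mol.
Chair II (trifluoromethyl equatorial, tert-butyl axial): E = 4.74 kcal/mol.
ΔE = 4.74 − 2.35 = 2.39 kcal/mol; chair I is more stable.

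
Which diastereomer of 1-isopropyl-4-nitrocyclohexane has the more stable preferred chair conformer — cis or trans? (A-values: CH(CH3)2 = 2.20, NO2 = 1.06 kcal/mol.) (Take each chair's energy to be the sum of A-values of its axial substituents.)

At 1,4 positions (parity opposite): cis → (a,e or e,a); trans → (e,e or a,a).
Best chair for cis: E = 1.06 kcal/mol; best chair for trans: E = 0.00 kcal/mol.
The trans isomer is lower by 1.06 kcal/mol.

trans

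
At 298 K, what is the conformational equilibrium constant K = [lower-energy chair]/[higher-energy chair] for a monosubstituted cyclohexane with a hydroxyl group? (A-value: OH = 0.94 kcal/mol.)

K ≈ 4.89

One chair has the hydroxyl group axial (E = 0.94 kcal/mol) and the other has it equatorial (E = 0).
ΔG = 0.94 kcal/mol between the two chairs.
K = exp(ΔG/RT) with R = 1.987×10⁻³ kcal mol⁻¹ K⁻¹ and T = 298 K gives K ≈ 4.89.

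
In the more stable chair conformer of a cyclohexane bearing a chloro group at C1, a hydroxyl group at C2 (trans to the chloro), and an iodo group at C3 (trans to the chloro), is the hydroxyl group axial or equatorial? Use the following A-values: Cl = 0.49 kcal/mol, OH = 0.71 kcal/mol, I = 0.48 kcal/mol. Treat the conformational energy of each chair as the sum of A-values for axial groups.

Chair I (chloro axial, hydroxyl axial, iodo equatorial): E = 1.20 kcal/mol.
Chair II (chloro equatorial, hydroxyl equatorial, iodo axial): E = 0.48 kcal/mol.
Chair II is the more stable (lower-energy) conformer, and in that chair the hydroxyl group is equatorial.

equatorial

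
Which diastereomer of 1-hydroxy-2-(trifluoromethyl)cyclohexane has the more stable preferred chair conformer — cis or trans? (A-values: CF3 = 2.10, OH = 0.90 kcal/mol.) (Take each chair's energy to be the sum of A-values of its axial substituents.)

trans

At 1,2 positions (parity opposite): cis → (a,e or e,a); trans → (e,e or a,a).
Best chair for cis: E = 0.90 kcal/mol; best chair for trans: E = 0.00 kcal/mol.
The trans isomer is lower by 0.90 kcal/mol.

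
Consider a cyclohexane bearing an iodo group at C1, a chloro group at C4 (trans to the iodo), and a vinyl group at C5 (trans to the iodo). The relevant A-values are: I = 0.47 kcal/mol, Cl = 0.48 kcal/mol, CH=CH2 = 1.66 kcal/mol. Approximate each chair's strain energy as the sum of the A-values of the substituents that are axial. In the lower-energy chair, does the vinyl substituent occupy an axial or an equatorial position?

Chair I (iodo axial, chloro axial, vinyl equatorial): E = 0.95 kcal/mol.
Chair II (iodo equatorial, chloro equatorial, vinyl axial): E = 1.66 kcal/mol.
Chair I is the more stable (lower-energy) conformer, and in that chair the vinyl group is equatorial.

equatorial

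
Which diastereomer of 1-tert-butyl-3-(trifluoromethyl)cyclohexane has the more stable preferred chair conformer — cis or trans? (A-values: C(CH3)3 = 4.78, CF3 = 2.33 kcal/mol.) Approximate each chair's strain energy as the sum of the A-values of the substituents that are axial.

cis

At 1,3 positions (parity same): cis → (e,e or a,a); trans → (a,e or e,a).
Best chair for cis: E = 0.00 kcal/mol; best chair for trans: E = 2.33 kcal/mol.
The cis isomer is lower by 2.33 kcal/mol.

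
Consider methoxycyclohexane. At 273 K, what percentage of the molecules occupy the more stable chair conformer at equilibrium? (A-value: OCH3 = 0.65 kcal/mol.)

One chair has the methoxy group axial (E = 0.65 kcal/mol) and the other has it equatorial (E = 0).
ΔG = 0.65 kcal/mol between the two chairs.
K = exp(ΔG/RT) with R = 1.987×10⁻³ kcal mol⁻¹ K⁻¹ and T = 273 K gives K ≈ 3.31.
Fraction in the lower-energy chair = K/(K+1) = 76.8%.

76.8%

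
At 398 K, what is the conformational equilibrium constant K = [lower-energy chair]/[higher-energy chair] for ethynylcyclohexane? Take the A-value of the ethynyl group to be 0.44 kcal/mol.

K ≈ 1.74

One chair has the ethynyl group axial (E = 0.44 kcal/mol) and the other has it equatorial (E = 0).
ΔG = 0.44 kcal/mol between the two chairs.
K = exp(ΔG/RT) with R = 1.987×10⁻³ kcal mol⁻¹ K⁻¹ and T = 398 K gives K ≈ 1.74.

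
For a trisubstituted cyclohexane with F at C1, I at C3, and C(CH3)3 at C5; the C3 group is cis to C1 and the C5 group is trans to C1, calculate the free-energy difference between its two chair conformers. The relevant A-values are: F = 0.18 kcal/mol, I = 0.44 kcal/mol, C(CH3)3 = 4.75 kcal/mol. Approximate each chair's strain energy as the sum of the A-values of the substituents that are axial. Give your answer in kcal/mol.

Chair I (fluoro axial, iodo axial, tert-butyl equatorial): E = 0.62 kcal/mol.
Chair II (fluoro equatorial, iodo equatorial, tert-butyl axial): E = 4.75 kcal/mol.
ΔE = 4.75 − 0.62 = 4.13 kcal/mol; chair I is more stable.

4.13 kcal/mol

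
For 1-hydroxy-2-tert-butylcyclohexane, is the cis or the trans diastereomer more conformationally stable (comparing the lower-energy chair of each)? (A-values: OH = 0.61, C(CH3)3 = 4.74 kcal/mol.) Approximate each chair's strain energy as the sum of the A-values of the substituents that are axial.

At 1,2 positions (parity opposite): cis → (a,e or e,a); trans → (e,e or a,a).
Best chair for cis: E = 0.61 kcal/mol; best chair for trans: E = 0.00 kcal/mol.
The trans isomer is lower by 0.61 kcal/mol.

trans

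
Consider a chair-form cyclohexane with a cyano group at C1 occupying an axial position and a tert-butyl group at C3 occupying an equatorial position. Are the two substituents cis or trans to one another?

C1 and C3 have the same parity, so their axial bonds point in the same direction.
With same-parity carbons, two substituents on the same face are both axial or both equatorial; opposite faces give one of each.
Here the groups are axial/equatorial → opposite face → trans.

trans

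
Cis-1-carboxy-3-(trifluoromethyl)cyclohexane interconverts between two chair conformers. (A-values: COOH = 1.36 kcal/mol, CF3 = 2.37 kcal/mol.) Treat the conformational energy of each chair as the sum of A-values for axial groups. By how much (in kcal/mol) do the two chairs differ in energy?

3.73 kcal/mol

C1 and C3 have the same parity, so for the cis isomer the two substituents are e,e in one chair and a,a in the other.
Chair I (carboxyl axial, trifluoromethyl axial): E = 3.73 kcal/mol.
Chair II (carboxyl equatorial, trifluoromethyl equatorial): E = 0.00 kcal/mol.
ΔE = 3.73 − 0.00 = 3.73 kcal/mol; chair II is more stable.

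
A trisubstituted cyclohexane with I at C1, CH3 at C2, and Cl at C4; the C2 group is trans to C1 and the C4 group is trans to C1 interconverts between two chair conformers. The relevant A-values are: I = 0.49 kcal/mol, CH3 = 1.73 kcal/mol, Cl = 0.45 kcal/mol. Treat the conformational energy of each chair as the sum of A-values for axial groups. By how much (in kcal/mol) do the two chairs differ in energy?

2.67 kcal/mol

Chair I (iodo axial, methyl axial, chloro axial): E = 2.67 kcal/mol.
Chair II (iodo equatorial, methyl equatorial, chloro equatorial): E = 0.00 kcal/mol.
ΔE = 2.67 − 0.00 = 2.67 kcal/mol; chair II is more stable.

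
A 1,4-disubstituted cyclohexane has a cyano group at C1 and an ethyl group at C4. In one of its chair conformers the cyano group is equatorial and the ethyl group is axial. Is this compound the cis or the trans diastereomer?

C1 and C4 have opposite parity, so their axial bonds point in opposite directions.
With opposite-parity carbons, two substituents on the same face are one axial and one equatorial; opposite faces give both axial or both equatorial.
Here the groups are equatorial/axial → same face → cis.

cis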